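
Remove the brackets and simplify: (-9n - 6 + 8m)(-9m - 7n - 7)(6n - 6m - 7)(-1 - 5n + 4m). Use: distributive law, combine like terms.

5069mn² + 2652mn³ + 1998m²n² - 5266m²n - 4488m³n + 75mn - 1323n³ - 1890n⁴ + 2226n² + 1953n - 1468m² + 1632m³ - 938m + 294 + 1728m⁴

(-9n - 6 + 8m)(-9m - 7n - 7)(6n - 6m - 7)(-1 - 5n + 4m)
= (81mn + 63n² + 63n + 54m + 42n + 42 - 72m² - 56mn - 56m)(6n - 6m - 7)(-1 - 5n + 4m)    [distributive law]
= (25mn + 63n² + 105n - 2m + 42 - 72m²)(6n - 6m - 7)(-1 - 5n + 4m)    [combine like terms]
= (150mn² - 150m²n - 175mn + 378n³ - 378mn² - 441n² + 630n² - 630mn - 735n - 12mn + 12m² + 14m + 252n - 252m - 294 - 432m²n + 432m³ + 504m²)(-1 - 5n + 4m)    [distributive law]
= (-228mn² - 582m²n - 817mn + 378n³ + 189n² - 483n + 516m² - 238m - 294 + 432m³)(-1 - 5n + 4m)    [combine like terms]
= 228mn² + 1140mn³ - 912m²n² + 582m²n + 2910m²n² - 2328m³n + 817mn + 4085mn² - 3268m²n - 378n³ - 1890n⁴ + 1512mn³ - 189n² - 945n³ + 756mn² + 483n + 2415n² - 1932mn - 516m² - 2580m²n + 2064m³ + 238m + 1190mn - 952m² + 294 + 1470n - 1176m - 432m³ - 2160m³n + 1728m⁴    [distributive law]
= 5069mn² + 2652mn³ + 1998m²n² - 5266m²n - 4488m³n + 75mn - 1323n³ - 1890n⁴ + 2226n² + 1953n - 1468m² + 1632m³ - 938m + 294 + 1728m⁴    [combine like terms]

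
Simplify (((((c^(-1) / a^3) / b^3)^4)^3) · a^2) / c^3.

(((((c^(-1) / a^3) / b^3)^4)^3) · a^2) / c^3
= ((((c^(-1) / a^3) / b^3)^12) · a^2) / c^3    [power of a power]
= ((((c^(-1) / a^3)^12) / ((b^3)^12)) · a^2) / c^3    [power of a quotient]
= (((((c^(-1))^12) / ((a^3)^12)) / ((b^3)^12)) · a^2) / c^3    [power of a quotient]
= (((c^(-12) / ((a^3)^12)) / ((b^3)^12)) · a^2) / c^3    [power of a power]
= (((c^(-12) / a^36) / ((b^3)^12)) · a^2) / c^3    [power of a power]
= (((c^(-12) / a^36) / b^36) · a^2) / c^3    [power of a power]
= a^(-34)b^(-36)c^(-15)    [quotient of powers]

a^(-34)b^(-36)c^(-15)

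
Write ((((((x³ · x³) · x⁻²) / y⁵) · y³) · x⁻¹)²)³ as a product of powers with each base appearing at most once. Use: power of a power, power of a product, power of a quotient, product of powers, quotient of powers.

x¹⁸y⁻¹²

((((((x³ · x³) · x⁻²) / y⁵) · y³) · x⁻¹)²)³
= (((((x³ · x³) · x⁻²) / y⁵) · y³) · x⁻¹)⁶    [power of a power]
= (((((x³ · x³) · x⁻²) / y⁵) · y³)⁶) · ((x⁻¹)⁶)    [power of a product]
= (((((x³ · x³) · x⁻²) / y⁵)⁶) · ((y³)⁶)) · ((x⁻¹)⁶)    [power of a product]
= (((((x³ · x³) · x⁻²)⁶) / ((y⁵)⁶)) · ((y³)⁶)) · ((x⁻¹)⁶)    [power of a quotient]
= (((((x³ · x³)⁶) · ((x⁻²)⁶)) / ((y⁵)⁶)) · ((y³)⁶)) · ((x⁻¹)⁶)    [power of a product]
= ((((((x³)⁶) · ((x³)⁶)) · ((x⁻²)⁶)) / ((y⁵)⁶)) · ((y³)⁶)) · ((x⁻¹)⁶)    [power of a product]
= ((((x¹⁸ · ((x³)⁶)) · ((x⁻²)⁶)) / ((y⁵)⁶)) · ((y³)⁶)) · ((x⁻¹)⁶)    [power of a power]
= ((((x¹⁸ · x¹⁸) · ((x⁻²)⁶)) / ((y⁵)⁶)) · ((y³)⁶)) · ((x⁻¹)⁶)    [power of a power]
= (((x³⁶ · ((x⁻²)⁶)) / ((y⁵)⁶)) · ((y³)⁶)) · ((x⁻¹)⁶)    [product of powers]
= (((x³⁶ · x⁻¹²) / ((y⁵)⁶)) · ((y³)⁶)) · ((x⁻¹)⁶)    [power of a power]
= ((x²⁴ / ((y⁵)⁶)) · ((y³)⁶)) · ((x⁻¹)⁶)    [product of powers]
= ((x²⁴ / y³⁰) · ((y³)⁶)) · ((x⁻¹)⁶)    [power of a power]
= ((x²⁴ / y³⁰) · y¹⁸) · ((x⁻¹)⁶)    [power of a power]
= ((x²⁴ / y³⁰) · y¹⁸) · x⁻⁶    [power of a power]
= x¹⁸y⁻¹²    [quotient of powers; product of powers]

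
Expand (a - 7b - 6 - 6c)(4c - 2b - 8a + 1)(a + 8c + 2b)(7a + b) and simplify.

-84a³c + 3628a²bc + 2744a²c² - 840abc² + 1080ab²c + 258a³b + 892a²b² + 318ab³ - 56a⁴ + 343a³ + 770a²b + 2534a²c + 222abc + 173ab² - 176b²c² + 80b³c + 28b⁴ - 20b²c + 10b³ - 1680ac² - 240bc² - 42a² - 90ab - 336ac - 48bc - 12b² - 1344ac³ - 192bc³

(a - 7b - 6 - 6c)(4c - 2b - 8a + 1)(a + 8c + 2b)(7a + b)
= (4ac - 2ab - 8a² + a - 28bc + 14b² + 56ab - 7b - 24c + 12b + 48a - 6 - 24c² + 12bc + 48ac - 6c)(a + 8c + 2b)(7a + b)    [distributive law]
= (52ac + 54ab - 8a² + 49a - 16bc + 14b² + 5b - 30c - 6 - 24c²)(a + 8c + 2b)(7a + b)    [combine like terms]
= (52a²c + 416ac² + 104abc + 54a²b + 432abc + 108ab² - 8a³ - 64a²c - 16a²b + 49a² + 392ac + 98ab - 16abc - 128bc² - 32b²c + 14ab² + 112b²c + 28b³ + 5ab + 40bc + 10b² - 30ac - 240c² - 60bc - 6a - 48c - 12b - 24ac² - 192c³ - 48bc²)(7a + b)    [distributive law]
= (-12a²c + 392ac² + 520abc + 38a²b + 122ab² - 8a³ + 49a² + 362ac + 103ab - 176bc² + 80b²c + 28b³ - 20bc + 10b² - 240c² - 6a - 48c - 12b - 192c³)(7a + b)    [combine like terms]
= -84a³c - 12a²bc + 2744a²c² + 392abc² + 3640a²bc + 520ab²c + 266a³b + 38a²b² + 854a²b² + 122ab³ - 56a⁴ - 8a³b + 343a³ + 49a²b + 2534a²c + 362abc + 721a²b + 103ab² - 1232abc² - 176b²c² + 560ab²c + 80b³c + 196ab³ + 28b⁴ - 140abc - 20b²c + 70ab² + 10b³ - 1680ac² - 240bc² - 42a² - 6ab - 336ac - 48bc - 84ab - 12b² - 1344ac³ - 192bc³    [distributive law]
= -84a³c + 3628a²bc + 2744a²c² - 840abc² + 1080ab²c + 258a³b + 892a²b² + 318ab³ - 56a⁴ + 343a³ + 770a²b + 2534a²c + 222abc + 173ab² - 176b²c² + 80b³c + 28b⁴ - 20b²c + 10b³ - 1680ac² - 240bc² - 42a² - 90ab - 336ac - 48bc - 12b² - 1344ac³ - 192bc³    [combine like terms]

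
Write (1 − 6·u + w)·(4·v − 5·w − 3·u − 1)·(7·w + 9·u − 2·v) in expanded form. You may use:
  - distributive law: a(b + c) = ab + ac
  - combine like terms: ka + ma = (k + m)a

40·v·w + 30·u·v − 8·v^2 − 42·w^2 − 33·u·w + 27·u^2 − 7·w − 9·u + 2·v − 186·u·v·w − 252·u^2·v + 48·u·v^2 + 144·u·w^2 + 369·u^2·w + 162·u^3 + 38·v·w^2 − 8·v^2·w − 35·w^3

(1 − 6·u + w)·(4·v − 5·w − 3·u − 1)·(7·w + 9·u − 2·v)
= (4·v − 5·w − 3·u − 1 − 24·u·v + 30·u·w + 18·u^2 + 6·u + 4·v·w − 5·w^2 − 3·u·w − w)·(7·w + 9·u − 2·v)    [distributive law]
= (4·v − 6·w + 3·u − 1 − 24·u·v + 27·u·w + 18·u^2 + 4·v·w − 5·w^2)·(7·w + 9·u − 2·v)    [combine like terms]
= 28·v·w + 36·u·v − 8·v^2 − 42·w^2 − 54·u·w + 12·v·w + 21·u·w + 27·u^2 − 6·u·v − 7·w − 9·u + 2·v − 168·u·v·w − 216·u^2·v + 48·u·v^2 + 189·u·w^2 + 243·u^2·w − 54·u·v·w + 126·u^2·w + 162·u^3 − 36·u^2·v + 28·v·w^2 + 36·u·v·w − 8·v^2·w − 35·w^3 − 45·u·w^2 + 10·v·w^2    [distributive law]
= 40·v·w + 30·u·v − 8·v^2 − 42·w^2 − 33·u·w + 27·u^2 − 7·w − 9·u + 2·v − 186·u·v·w − 252·u^2·v + 48·u·v^2 + 144·u·w^2 + 369·u^2·w + 162·u^3 + 38·v·w^2 − 8·v^2·w − 35·w^3    [combine like terms]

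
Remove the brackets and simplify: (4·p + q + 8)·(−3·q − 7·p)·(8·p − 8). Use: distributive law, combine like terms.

−152·p²·q − 40·p·q − 224·p³ − 224·p² − 24·p·q² + 24·q² + 192·q + 448·p

(4·p + q + 8)·(−3·q − 7·p)·(8·p − 8)
= (−12·p·q − 28·p² − 3·q² − 7·p·q − 24·q − 56·p)·(8·p − 8)    [distributive law]
= (−19·p·q − 28·p² − 3·q² − 24·q − 56·p)·(8·p − 8)    [combine like terms]
= −152·p²·q + 152·p·q − 224·p³ + 224·p² − 24·p·q² + 24·q² − 192·p·q + 192·q − 448·p² + 448·p    [distributive law]
= −152·p²·q − 40·p·q − 224·p³ − 224·p² − 24·p·q² + 24·q² + 192·q + 448·p    [combine like terms]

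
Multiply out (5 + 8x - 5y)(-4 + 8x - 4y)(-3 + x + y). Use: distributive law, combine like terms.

(5 + 8x - 5y)(-4 + 8x - 4y)(-3 + x + y)
= (-20 + 40x - 20y - 32x + 64x^2 - 32xy + 20y - 40xy + 20y^2)(-3 + x + y)    [distributive law]
= (-20 + 8x + 64x^2 - 72xy + 20y^2)(-3 + x + y)    [combine like terms]
= 60 - 20x - 20y - 24x + 8x^2 + 8xy - 192x^2 + 64x^3 + 64x^2y + 216xy - 72x^2y - 72xy^2 - 60y^2 + 20xy^2 + 20y^3    [distributive law]
= 60 - 44x - 20y - 184x^2 + 224xy + 64x^3 - 8x^2y - 52xy^2 - 60y^2 + 20y^3    [combine like terms]

60 - 44x - 20y - 184x^2 + 224xy + 64x^3 - 8x^2y - 52xy^2 - 60y^2 + 20y^3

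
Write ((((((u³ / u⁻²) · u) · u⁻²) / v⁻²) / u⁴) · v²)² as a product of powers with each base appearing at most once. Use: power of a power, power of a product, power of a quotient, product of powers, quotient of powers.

((((((u³ / u⁻²) · u) · u⁻²) / v⁻²) / u⁴) · v²)²
= ((((((u³ / u⁻²) · u) · u⁻²) / v⁻²) / u⁴)²) · ((v²)²)    [power of a product]
= ((((((u³ / u⁻²) · u) · u⁻²) / v⁻²)²) / ((u⁴)²)) · ((v²)²)    [power of a quotient]
= ((((((u³ / u⁻²) · u) · u⁻²)²) / ((v⁻²)²)) / ((u⁴)²)) · ((v²)²)    [power of a quotient]
= ((((((u³ / u⁻²) · u)²) · ((u⁻²)²)) / ((v⁻²)²)) / ((u⁴)²)) · ((v²)²)    [power of a product]
= ((((((u³ / u⁻²)²) · (u²)) · ((u⁻²)²)) / ((v⁻²)²)) / ((u⁴)²)) · ((v²)²)    [power of a product]
= (((((((u³)²) / ((u⁻²)²)) · (u²)) · ((u⁻²)²)) / ((v⁻²)²)) / ((u⁴)²)) · ((v²)²)    [power of a quotient]
= (((((u⁶ / ((u⁻²)²)) · (u²)) · ((u⁻²)²)) / ((v⁻²)²)) / ((u⁴)²)) · ((v²)²)    [power of a power]
= (((((u⁶ / u⁻⁴) · (u²)) · ((u⁻²)²)) / ((v⁻²)²)) / ((u⁴)²)) · ((v²)²)    [power of a power]
= ((((u¹⁰ · (u²)) · ((u⁻²)²)) / ((v⁻²)²)) / ((u⁴)²)) · ((v²)²)    [quotient of powers]
= (((u¹² · ((u⁻²)²)) / ((v⁻²)²)) / ((u⁴)²)) · ((v²)²)    [product of powers]
= (((u¹² · u⁻⁴) / ((v⁻²)²)) / ((u⁴)²)) · ((v²)²)    [power of a power]
= ((u⁸ / ((v⁻²)²)) / ((u⁴)²)) · ((v²)²)    [product of powers]
= ((u⁸ / v⁻⁴) / ((u⁴)²)) · ((v²)²)    [power of a power]
= ((u⁸ / v⁻⁴) / u⁸) · ((v²)²)    [power of a power]
= ((u⁸ / v⁻⁴) / u⁸) · v⁴    [power of a power]
= v⁸    [quotient of powers]

v⁸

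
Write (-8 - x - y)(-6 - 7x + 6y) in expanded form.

48 + 62x - 42y + 7x^2 + xy - 6y^2

(-8 - x - y)(-6 - 7x + 6y)
= 48 + 56x - 48y + 6x + 7x^2 - 6xy + 6y + 7xy - 6y^2    [distributive law]
= 48 + 62x - 42y + 7x^2 + xy - 6y^2    [combine like terms]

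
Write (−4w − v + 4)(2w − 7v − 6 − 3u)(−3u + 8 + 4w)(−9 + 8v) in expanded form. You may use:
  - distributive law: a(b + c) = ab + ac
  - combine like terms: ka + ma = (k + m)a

−648uw^2 + 576uvw^2 − 576w^2 − 424vw^2 + 288w^3 − 256vw^3 + 210uvw − 528uv^2w + 200vw + 708v^2w + 832v^2w^2 + 432uw − 1440w + 324u^2w − 288u^2vw + 909uv^2 − 168uv^3 − 1912v^2 + 448v^3 + 224v^3w − 1002uv + 48v + 369u^2v − 72u^2v^2 + 216u + 1728 − 324u^2

(−4w − v + 4)(2w − 7v − 6 − 3u)(−3u + 8 + 4w)(−9 + 8v)
= (−8w^2 + 28vw + 24w + 12uw − 2vw + 7v^2 + 6v + 3uv + 8w − 28v − 24 − 12u)(−3u + 8 + 4w)(−9 + 8v)    [distributive law]
= (−8w^2 + 26vw + 32w + 12uw + 7v^2 − 22v + 3uv − 24 − 12u)(−3u + 8 + 4w)(−9 + 8v)    [combine like terms]
= (24uw^2 − 64w^2 − 32w^3 − 78uvw + 208vw + 104vw^2 − 96uw + 256w + 128w^2 − 36u^2w + 96uw + 48uw^2 − 21uv^2 + 56v^2 + 28v^2w + 66uv − 176v − 88vw − 9u^2v + 24uv + 12uvw + 72u − 192 − 96w + 36u^2 − 96u − 48uw)(−9 + 8v)    [distributive law]
= (72uw^2 + 64w^2 − 32w^3 − 66uvw + 120vw + 104vw^2 − 48uw + 160w − 36u^2w − 21uv^2 + 56v^2 + 28v^2w + 90uv − 176v − 9u^2v − 24u − 192 + 36u^2)(−9 + 8v)    [combine like terms]
= −648uw^2 + 576uvw^2 − 576w^2 + 512vw^2 + 288w^3 − 256vw^3 + 594uvw − 528uv^2w − 1080vw + 960v^2w − 936vw^2 + 832v^2w^2 + 432uw − 384uvw − 1440w + 1280vw + 324u^2w − 288u^2vw + 189uv^2 − 168uv^3 − 504v^2 + 448v^3 − 252v^2w + 224v^3w − 810uv + 720uv^2 + 1584v − 1408v^2 + 81u^2v − 72u^2v^2 + 216u − 192uv + 1728 − 1536v − 324u^2 + 288u^2v    [distributive law]
= −648uw^2 + 576uvw^2 − 576w^2 − 424vw^2 + 288w^3 − 256vw^3 + 210uvw − 528uv^2w + 200vw + 708v^2w + 832v^2w^2 + 432uw − 1440w + 324u^2w − 288u^2vw + 909uv^2 − 168uv^3 − 1912v^2 + 448v^3 + 224v^3w − 1002uv + 48v + 369u^2v − 72u^2v^2 + 216u + 1728 − 324u^2    [combine like terms]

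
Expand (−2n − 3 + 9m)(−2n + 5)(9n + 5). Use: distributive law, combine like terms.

(−2n − 3 + 9m)(−2n + 5)(9n + 5)
= (4n² − 10n + 6n − 15 − 18mn + 45m)(9n + 5)    [distributive law]
= (4n² − 4n − 15 − 18mn + 45m)(9n + 5)    [combine like terms]
= 36n³ + 20n² − 36n² − 20n − 135n − 75 − 162mn² − 90mn + 405mn + 225m    [distributive law]
= 36n³ − 16n² − 155n − 75 − 162mn² + 315mn + 225m    [combine like terms]

36n³ − 16n² − 155n − 75 − 162mn² + 315mn + 225m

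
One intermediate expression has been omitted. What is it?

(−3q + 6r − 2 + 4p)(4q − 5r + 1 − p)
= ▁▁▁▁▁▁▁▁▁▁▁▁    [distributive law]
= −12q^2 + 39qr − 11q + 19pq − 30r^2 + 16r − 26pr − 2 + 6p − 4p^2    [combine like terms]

After distributive law, the bracketed line is:

−12q^2 + 15qr − 3q + 3pq + 24qr − 30r^2 + 6r − 6pr − 8q + 10r − 2 + 2p + 16pq − 20pr + 4p − 4p^2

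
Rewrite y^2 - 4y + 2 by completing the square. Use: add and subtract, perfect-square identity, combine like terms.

y^2 - 4y + 2
= y^2 - 4y + 4 - 4 + 2    [add and subtract 4]
= (y - 2)^2 - 4 + 2    [perfect-square identity]
= (y - 2)^2 - 2    [combine constants]

(y - 2)^2 - 2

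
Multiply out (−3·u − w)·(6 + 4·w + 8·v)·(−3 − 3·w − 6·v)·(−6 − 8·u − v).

(−3·u − w)·(6 + 4·w + 8·v)·(−3 − 3·w − 6·v)·(−6 − 8·u − v)
= (−18·u − 12·u·w − 24·u·v − 6·w − 4·w^2 − 8·v·w)·(−3 − 3·w − 6·v)·(−6 − 8·u − v)    [distributive law]
= (54·u + 54·u·w + 108·u·v + 36·u·w + 36·u·w^2 + 72·u·v·w + 72·u·v + 72·u·v·w + 144·u·v^2 + 18·w + 18·w^2 + 36·v·w + 12·w^2 + 12·w^3 + 24·v·w^2 + 24·v·w + 24·v·w^2 + 48·v^2·w)·(−6 − 8·u − v)    [distributive law]
= (54·u + 90·u·w + 180·u·v + 36·u·w^2 + 144·u·v·w + 144·u·v^2 + 18·w + 30·w^2 + 60·v·w + 12·w^3 + 48·v·w^2 + 48·v^2·w)·(−6 − 8·u − v)    [combine like terms]
= −324·u − 432·u^2 − 54·u·v − 540·u·w − 720·u^2·w − 90·u·v·w − 1080·u·v − 1440·u^2·v − 180·u·v^2 − 216·u·w^2 − 288·u^2·w^2 − 36·u·v·w^2 − 864·u·v·w − 1152·u^2·v·w − 144·u·v^2·w − 864·u·v^2 − 1152·u^2·v^2 − 144·u·v^3 − 108·w − 144·u·w − 18·v·w − 180·w^2 − 240·u·w^2 − 30·v·w^2 − 360·v·w − 480·u·v·w − 60·v^2·w − 72·w^3 − 96·u·w^3 − 12·v·w^3 − 288·v·w^2 − 384·u·v·w^2 − 48·v^2·w^2 − 288·v^2·w − 384·u·v^2·w − 48·v^3·w    [distributive law]
= −324·u − 432·u^2 − 1134·u·v − 684·u·w − 720·u^2·w − 1434·u·v·w − 1440·u^2·v − 1044·u·v^2 − 456·u·w^2 − 288·u^2·w^2 − 420·u·v·w^2 − 1152·u^2·v·w − 528·u·v^2·w − 1152·u^2·v^2 − 144·u·v^3 − 108·w − 378·v·w − 180·w^2 − 318·v·w^2 − 348·v^2·w − 72·w^3 − 96·u·w^3 − 12·v·w^3 − 48·v^2·w^2 − 48·v^3·w    [combine like terms]

−324·u − 432·u^2 − 1134·u·v − 684·u·w − 720·u^2·w − 1434·u·v·w − 1440·u^2·v − 1044·u·v^2 − 456·u·w^2 − 288·u^2·w^2 − 420·u·v·w^2 − 1152·u^2·v·w − 528·u·v^2·w − 1152·u^2·v^2 − 144·u·v^3 − 108·w − 378·v·w − 180·w^2 − 318·v·w^2 − 348·v^2·w − 72·w^3 − 96·u·w^3 − 12·v·w^3 − 48·v^2·w^2 − 48·v^3·w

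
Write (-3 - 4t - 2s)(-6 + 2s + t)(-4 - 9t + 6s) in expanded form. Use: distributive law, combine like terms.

-72 - 246t + 84s + 112st + 52s^2 - 173t^2 + 66st^2 - 24s^2t + 36t^3 - 24s^3

(-3 - 4t - 2s)(-6 + 2s + t)(-4 - 9t + 6s)
= (18 - 6s - 3t + 24t - 8st - 4t^2 + 12s - 4s^2 - 2st)(-4 - 9t + 6s)    [distributive law]
= (18 + 6s + 21t - 10st - 4t^2 - 4s^2)(-4 - 9t + 6s)    [combine like terms]
= -72 - 162t + 108s - 24s - 54st + 36s^2 - 84t - 189t^2 + 126st + 40st + 90st^2 - 60s^2t + 16t^2 + 36t^3 - 24st^2 + 16s^2 + 36s^2t - 24s^3    [distributive law]
= -72 - 246t + 84s + 112st + 52s^2 - 173t^2 + 66st^2 - 24s^2t + 36t^3 - 24s^3    [combine like terms]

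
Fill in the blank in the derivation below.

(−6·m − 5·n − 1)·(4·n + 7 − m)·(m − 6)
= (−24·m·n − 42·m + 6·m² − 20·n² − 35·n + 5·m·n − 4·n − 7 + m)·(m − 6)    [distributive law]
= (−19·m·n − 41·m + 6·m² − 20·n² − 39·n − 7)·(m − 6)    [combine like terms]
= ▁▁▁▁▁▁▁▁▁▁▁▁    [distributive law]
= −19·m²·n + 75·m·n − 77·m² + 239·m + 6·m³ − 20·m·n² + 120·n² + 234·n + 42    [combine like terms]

Applying distributive law to the line above:

−19·m²·n + 114·m·n − 41·m² + 246·m + 6·m³ − 36·m² − 20·m·n² + 120·n² − 39·m·n + 234·n − 7·m + 42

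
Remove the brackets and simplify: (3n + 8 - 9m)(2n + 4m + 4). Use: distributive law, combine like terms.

(3n + 8 - 9m)(2n + 4m + 4)
= 6n^2 + 12mn + 12n + 16n + 32m + 32 - 18mn - 36m^2 - 36m    [distributive law]
= 6n^2 - 6mn + 28n - 4m + 32 - 36m^2    [combine like terms]

6n^2 - 6mn + 28n - 4m + 32 - 36m^2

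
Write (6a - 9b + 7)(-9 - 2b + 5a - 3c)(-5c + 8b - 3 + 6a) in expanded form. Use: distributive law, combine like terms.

(6a - 9b + 7)(-9 - 2b + 5a - 3c)(-5c + 8b - 3 + 6a)
= (-54a - 12ab + 30a^2 - 18ac + 81b + 18b^2 - 45ab + 27bc - 63 - 14b + 35a - 21c)(-5c + 8b - 3 + 6a)    [distributive law]
= (-19a - 57ab + 30a^2 - 18ac + 67b + 18b^2 + 27bc - 63 - 21c)(-5c + 8b - 3 + 6a)    [combine like terms]
= 95ac - 152ab + 57a - 114a^2 + 285abc - 456ab^2 + 171ab - 342a^2b - 150a^2c + 240a^2b - 90a^2 + 180a^3 + 90ac^2 - 144abc + 54ac - 108a^2c - 335bc + 536b^2 - 201b + 402ab - 90b^2c + 144b^3 - 54b^2 + 108ab^2 - 135bc^2 + 216b^2c - 81bc + 162abc + 315c - 504b + 189 - 378a + 105c^2 - 168bc + 63c - 126ac    [distributive law]
= 23ac + 421ab - 321a - 204a^2 + 303abc - 348ab^2 - 102a^2b - 258a^2c + 180a^3 + 90ac^2 - 584bc + 482b^2 - 705b + 126b^2c + 144b^3 - 135bc^2 + 378c + 189 + 105c^2    [combine like terms]

23ac + 421ab - 321a - 204a^2 + 303abc - 348ab^2 - 102a^2b - 258a^2c + 180a^3 + 90ac^2 - 584bc + 482b^2 - 705b + 126b^2c + 144b^3 - 135bc^2 + 378c + 189 + 105c^2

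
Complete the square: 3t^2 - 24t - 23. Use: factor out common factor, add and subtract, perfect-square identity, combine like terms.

3t^2 - 24t - 23
= 3(t^2 - 8t) - 23    [factor out 3 from the t-terms]
= 3(t^2 - 8t + 16 - 16) - 23    [add and subtract 16 inside the bracket]
= 3(t - 4)^2 - 48 - 23    [perfect-square identity]
= 3(t - 4)^2 - 71    [combine constants]

3(t - 4)^2 - 71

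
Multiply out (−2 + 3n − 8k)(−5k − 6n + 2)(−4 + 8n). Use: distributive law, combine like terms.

(−2 + 3n − 8k)(−5k − 6n + 2)(−4 + 8n)
= (10k + 12n − 4 − 15kn − 18n² + 6n + 40k² + 48kn − 16k)(−4 + 8n)    [distributive law]
= (−6k + 18n − 4 + 33kn − 18n² + 40k²)(−4 + 8n)    [combine like terms]
= 24k − 48kn − 72n + 144n² + 16 − 32n − 132kn + 264kn² + 72n² − 144n³ − 160k² + 320k²n    [distributive law]
= 24k − 180kn − 104n + 216n² + 16 + 264kn² − 144n³ − 160k² + 320k²n    [combine like terms]

24k − 180kn − 104n + 216n² + 16 + 264kn² − 144n³ − 160k² + 320k²n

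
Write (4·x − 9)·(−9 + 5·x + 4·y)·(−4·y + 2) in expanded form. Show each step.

356·x·y − 162·x − 80·x^2·y + 40·x^2 − 64·x·y^2 − 396·y + 162 + 144·y^2

(4·x − 9)·(−9 + 5·x + 4·y)·(−4·y + 2)
= (−36·x + 20·x^2 + 16·x·y + 81 − 45·x − 36·y)·(−4·y + 2)    [distributive law]
= (−81·x + 20·x^2 + 16·x·y + 81 − 36·y)·(−4·y + 2)    [combine like terms]
= 324·x·y − 162·x − 80·x^2·y + 40·x^2 − 64·x·y^2 + 32·x·y − 324·y + 162 + 144·y^2 − 72·y    [distributive law]
= 356·x·y − 162·x − 80·x^2·y + 40·x^2 − 64·x·y^2 − 396·y + 162 + 144·y^2    [combine like terms]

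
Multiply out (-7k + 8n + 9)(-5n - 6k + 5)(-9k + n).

(-7k + 8n + 9)(-5n - 6k + 5)(-9k + n)
= (35kn + 42k^2 - 35k - 40n^2 - 48kn + 40n - 45n - 54k + 45)(-9k + n)    [distributive law]
= (-13kn + 42k^2 - 89k - 40n^2 - 5n + 45)(-9k + n)    [combine like terms]
= 117k^2n - 13kn^2 - 378k^3 + 42k^2n + 801k^2 - 89kn + 360kn^2 - 40n^3 + 45kn - 5n^2 - 405k + 45n    [distributive law]
= 159k^2n + 347kn^2 - 378k^3 + 801k^2 - 44kn - 40n^3 - 5n^2 - 405k + 45n    [combine like terms]

159k^2n + 347kn^2 - 378k^3 + 801k^2 - 44kn - 40n^3 - 5n^2 - 405k + 45n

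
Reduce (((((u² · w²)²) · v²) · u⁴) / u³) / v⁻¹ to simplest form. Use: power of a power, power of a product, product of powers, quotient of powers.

u⁵v³w⁴

(((((u² · w²)²) · v²) · u⁴) / u³) / v⁻¹
= ((((((u²)²) · ((w²)²)) · v²) · u⁴) / u³) / v⁻¹    [power of a product]
= ((((u⁴ · ((w²)²)) · v²) · u⁴) / u³) / v⁻¹    [power of a power]
= ((((u⁴ · w⁴) · v²) · u⁴) / u³) / v⁻¹    [power of a power]
= u⁵v³w⁴    [quotient of powers; product of powers]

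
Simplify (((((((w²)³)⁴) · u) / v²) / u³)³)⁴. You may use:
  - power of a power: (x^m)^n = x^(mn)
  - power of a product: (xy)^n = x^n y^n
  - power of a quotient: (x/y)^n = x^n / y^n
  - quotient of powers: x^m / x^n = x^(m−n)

u⁻²⁴v⁻²⁴w²⁸⁸

(((((((w²)³)⁴) · u) / v²) / u³)³)⁴
= ((((((w²)³)⁴) · u) / v²) / u³)¹²    [power of a power]
= ((((((w²)³)⁴) · u) / v²)¹²) / ((u³)¹²)    [power of a quotient]
= ((((((w²)³)⁴) · u)¹²) / ((v²)¹²)) / ((u³)¹²)    [power of a quotient]
= ((((((w²)³)⁴)¹²) · (u¹²)) / ((v²)¹²)) / ((u³)¹²)    [power of a product]
= (((((w²)³)⁴⁸) · (u¹²)) / ((v²)¹²)) / ((u³)¹²)    [power of a power]
= ((((w²)¹⁴⁴) · (u¹²)) / ((v²)¹²)) / ((u³)¹²)    [power of a power]
= ((w²⁸⁸ · (u¹²)) / ((v²)¹²)) / ((u³)¹²)    [power of a power]
= ((w²⁸⁸ · u¹²) / v²⁴) / ((u³)¹²)    [power of a power]
= ((w²⁸⁸ · u¹²) / v²⁴) / u³⁶    [power of a power]
= u⁻²⁴v⁻²⁴w²⁸⁸    [quotient of powers]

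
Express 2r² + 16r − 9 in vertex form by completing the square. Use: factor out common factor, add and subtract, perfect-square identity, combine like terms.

2r² + 16r − 9
= 2(r² + 8r) − 9    [factor out 2 from the r-terms]
= 2(r² + 8r + 16 − 16) − 9    [add and subtract 16 inside the bracket]
= 2(r + 4)² − 32 − 9    [perfect-square identity]
= 2(r + 4)² − 41    [combine constants]

2(r + 4)² − 41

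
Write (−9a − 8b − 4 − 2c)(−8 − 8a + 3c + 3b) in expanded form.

(−9a − 8b − 4 − 2c)(−8 − 8a + 3c + 3b)
= 72a + 72a² − 27ac − 27ab + 64b + 64ab − 24bc − 24b² + 32 + 32a − 12c − 12b + 16c + 16ac − 6c² − 6bc    [distributive law]
= 104a + 72a² − 11ac + 37ab + 52b − 30bc − 24b² + 32 + 4c − 6c²    [combine like terms]

104a + 72a² − 11ac + 37ab + 52b − 30bc − 24b² + 32 + 4c − 6c²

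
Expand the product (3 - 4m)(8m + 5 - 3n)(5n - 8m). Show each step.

92mn - 32m^2 + 75n - 120m - 45n^2 - 256m^2n + 256m^3 + 60mn^2

(3 - 4m)(8m + 5 - 3n)(5n - 8m)
= (24m + 15 - 9n - 32m^2 - 20m + 12mn)(5n - 8m)    [distributive law]
= (4m + 15 - 9n - 32m^2 + 12mn)(5n - 8m)    [combine like terms]
= 20mn - 32m^2 + 75n - 120m - 45n^2 + 72mn - 160m^2n + 256m^3 + 60mn^2 - 96m^2n    [distributive law]
= 92mn - 32m^2 + 75n - 120m - 45n^2 - 256m^2n + 256m^3 + 60mn^2    [combine like terms]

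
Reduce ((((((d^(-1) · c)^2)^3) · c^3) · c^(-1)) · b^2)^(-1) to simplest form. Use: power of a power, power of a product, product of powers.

b^(-2)c^(-8)d^6

((((((d^(-1) · c)^2)^3) · c^3) · c^(-1)) · b^2)^(-1)
= ((((((d^(-1) · c)^2)^3) · c^3) · c^(-1))^(-1)) · ((b^2)^(-1))    [power of a product]
= ((((((d^(-1) · c)^2)^3) · c^3)^(-1)) · ((c^(-1))^(-1))) · ((b^2)^(-1))    [power of a product]
= ((((((d^(-1) · c)^2)^3)^(-1)) · ((c^3)^(-1))) · ((c^(-1))^(-1))) · ((b^2)^(-1))    [power of a product]
= (((((d^(-1) · c)^2)^(-3)) · ((c^3)^(-1))) · ((c^(-1))^(-1))) · ((b^2)^(-1))    [power of a power]
= ((((d^(-1) · c)^(-6)) · ((c^3)^(-1))) · ((c^(-1))^(-1))) · ((b^2)^(-1))    [power of a power]
= (((((d^(-1))^(-6)) · (c^(-6))) · ((c^3)^(-1))) · ((c^(-1))^(-1))) · ((b^2)^(-1))    [power of a product]
= (((d^6 · (c^(-6))) · ((c^3)^(-1))) · ((c^(-1))^(-1))) · ((b^2)^(-1))    [power of a power]
= (((d^6 · c^(-6)) · c^(-3)) · ((c^(-1))^(-1))) · ((b^2)^(-1))    [power of a power]
= (((d^6 · c^(-6)) · c^(-3)) · c) · ((b^2)^(-1))    [power of a power]
= (((d^6 · c^(-6)) · c^(-3)) · c) · b^(-2)    [power of a power]
= b^(-2)c^(-8)d^6    [product of powers]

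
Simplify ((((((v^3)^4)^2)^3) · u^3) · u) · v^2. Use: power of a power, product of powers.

u^4v^74

((((((v^3)^4)^2)^3) · u^3) · u) · v^2
= (((((v^3)^4)^6) · u^3) · u) · v^2    [power of a power]
= ((((v^3)^24) · u^3) · u) · v^2    [power of a power]
= ((v^72 · u^3) · u) · v^2    [power of a power]
= u^4v^74    [product of powers]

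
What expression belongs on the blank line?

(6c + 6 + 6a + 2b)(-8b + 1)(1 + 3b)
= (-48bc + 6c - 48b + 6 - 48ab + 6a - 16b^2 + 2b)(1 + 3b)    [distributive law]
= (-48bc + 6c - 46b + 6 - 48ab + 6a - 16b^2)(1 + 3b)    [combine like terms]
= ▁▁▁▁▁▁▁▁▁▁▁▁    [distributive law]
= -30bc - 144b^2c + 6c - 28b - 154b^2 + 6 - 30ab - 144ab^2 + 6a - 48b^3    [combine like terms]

By distributive law:

-48bc - 144b^2c + 6c + 18bc - 46b - 138b^2 + 6 + 18b - 48ab - 144ab^2 + 6a + 18ab - 16b^2 - 48b^3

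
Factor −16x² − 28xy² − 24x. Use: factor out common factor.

−16x² − 28xy² − 24x
= 4(−4x² − 7xy² − 6x)    [factor out 4]
= 4x(−4x − 7y² − 6)    [factor out x]

4x(−4x − 7y² − 6)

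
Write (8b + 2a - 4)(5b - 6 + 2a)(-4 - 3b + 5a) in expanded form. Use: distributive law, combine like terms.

(8b + 2a - 4)(5b - 6 + 2a)(-4 - 3b + 5a)
= (40b^2 - 48b + 16ab + 10ab - 12a + 4a^2 - 20b + 24 - 8a)(-4 - 3b + 5a)    [distributive law]
= (40b^2 - 68b + 26ab - 20a + 4a^2 + 24)(-4 - 3b + 5a)    [combine like terms]
= -160b^2 - 120b^3 + 200ab^2 + 272b + 204b^2 - 340ab - 104ab - 78ab^2 + 130a^2b + 80a + 60ab - 100a^2 - 16a^2 - 12a^2b + 20a^3 - 96 - 72b + 120a    [distributive law]
= 44b^2 - 120b^3 + 122ab^2 + 200b - 384ab + 118a^2b + 200a - 116a^2 + 20a^3 - 96    [combine like terms]

44b^2 - 120b^3 + 122ab^2 + 200b - 384ab + 118a^2b + 200a - 116a^2 + 20a^3 - 96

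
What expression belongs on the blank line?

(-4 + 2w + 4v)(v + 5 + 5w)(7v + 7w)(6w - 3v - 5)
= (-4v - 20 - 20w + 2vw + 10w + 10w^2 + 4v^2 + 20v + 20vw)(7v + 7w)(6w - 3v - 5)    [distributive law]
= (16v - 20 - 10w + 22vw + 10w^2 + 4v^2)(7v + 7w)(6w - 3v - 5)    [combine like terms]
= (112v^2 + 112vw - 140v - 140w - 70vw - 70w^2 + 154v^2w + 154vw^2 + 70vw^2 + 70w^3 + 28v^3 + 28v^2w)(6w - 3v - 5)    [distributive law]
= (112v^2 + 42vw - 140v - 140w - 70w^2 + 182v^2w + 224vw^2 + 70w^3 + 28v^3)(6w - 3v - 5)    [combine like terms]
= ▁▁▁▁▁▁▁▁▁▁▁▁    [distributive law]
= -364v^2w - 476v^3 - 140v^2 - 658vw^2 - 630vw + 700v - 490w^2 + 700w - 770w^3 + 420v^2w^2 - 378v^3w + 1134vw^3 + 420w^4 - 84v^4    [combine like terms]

By distributive law:

672v^2w - 336v^3 - 560v^2 + 252vw^2 - 126v^2w - 210vw - 840vw + 420v^2 + 700v - 840w^2 + 420vw + 700w - 420w^3 + 210vw^2 + 350w^2 + 1092v^2w^2 - 546v^3w - 910v^2w + 1344vw^3 - 672v^2w^2 - 1120vw^2 + 420w^4 - 210vw^3 - 350w^3 + 168v^3w - 84v^4 - 140v^3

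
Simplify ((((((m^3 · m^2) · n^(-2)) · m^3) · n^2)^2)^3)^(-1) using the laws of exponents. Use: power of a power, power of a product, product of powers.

((((((m^3 · m^2) · n^(-2)) · m^3) · n^2)^2)^3)^(-1)
= (((((m^3 · m^2) · n^(-2)) · m^3) · n^2)^2)^(-3)    [power of a power]
= ((((m^3 · m^2) · n^(-2)) · m^3) · n^2)^(-6)    [power of a power]
= ((((m^3 · m^2) · n^(-2)) · m^3)^(-6)) · ((n^2)^(-6))    [power of a product]
= ((((m^3 · m^2) · n^(-2))^(-6)) · ((m^3)^(-6))) · ((n^2)^(-6))    [power of a product]
= ((((m^3 · m^2)^(-6)) · ((n^(-2))^(-6))) · ((m^3)^(-6))) · ((n^2)^(-6))    [power of a product]
= (((((m^3)^(-6)) · ((m^2)^(-6))) · ((n^(-2))^(-6))) · ((m^3)^(-6))) · ((n^2)^(-6))    [power of a product]
= (((m^(-18) · ((m^2)^(-6))) · ((n^(-2))^(-6))) · ((m^3)^(-6))) · ((n^2)^(-6))    [power of a power]
= (((m^(-18) · m^(-12)) · ((n^(-2))^(-6))) · ((m^3)^(-6))) · ((n^2)^(-6))    [power of a power]
= ((m^(-30) · ((n^(-2))^(-6))) · ((m^3)^(-6))) · ((n^2)^(-6))    [product of powers]
= ((m^(-30) · n^12) · ((m^3)^(-6))) · ((n^2)^(-6))    [power of a power]
= ((m^(-30) · n^12) · m^(-18)) · ((n^2)^(-6))    [power of a power]
= ((m^(-30) · n^12) · m^(-18)) · n^(-12)    [power of a power]
= m^(-48)    [product of powers]

m^(-48)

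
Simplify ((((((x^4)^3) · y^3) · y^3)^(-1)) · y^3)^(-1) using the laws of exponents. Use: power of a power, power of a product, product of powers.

x^12y^3

((((((x^4)^3) · y^3) · y^3)^(-1)) · y^3)^(-1)
= ((((((x^4)^3) · y^3) · y^3)^(-1))^(-1)) · ((y^3)^(-1))    [power of a product]
= (((((x^4)^3) · y^3) · y^3)^1) · ((y^3)^(-1))    [power of a power]
= (((((x^4)^3) · y^3)^1) · ((y^3)^1)) · ((y^3)^(-1))    [power of a product]
= (((((x^4)^3)^1) · ((y^3)^1)) · ((y^3)^1)) · ((y^3)^(-1))    [power of a product]
= ((((x^4)^3) · ((y^3)^1)) · ((y^3)^1)) · ((y^3)^(-1))    [power of a power]
= (((x^12) · ((y^3)^1)) · ((y^3)^1)) · ((y^3)^(-1))    [power of a power]
= ((x^12 · y^3) · ((y^3)^1)) · ((y^3)^(-1))    [power of a power]
= ((x^12 · y^3) · y^3) · ((y^3)^(-1))    [power of a power]
= ((x^12 · y^3) · y^3) · y^(-3)    [power of a power]
= x^12y^3    [product of powers]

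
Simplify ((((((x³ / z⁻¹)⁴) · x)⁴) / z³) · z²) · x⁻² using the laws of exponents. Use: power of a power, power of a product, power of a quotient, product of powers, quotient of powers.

x⁵⁰z¹⁵

((((((x³ / z⁻¹)⁴) · x)⁴) / z³) · z²) · x⁻²
= ((((((x³ / z⁻¹)⁴)⁴) · (x⁴)) / z³) · z²) · x⁻²    [power of a product]
= (((((x³ / z⁻¹)¹⁶) · (x⁴)) / z³) · z²) · x⁻²    [power of a power]
= ((((((x³)¹⁶) / ((z⁻¹)¹⁶)) · (x⁴)) / z³) · z²) · x⁻²    [power of a quotient]
= ((((x⁴⁸ / ((z⁻¹)¹⁶)) · (x⁴)) / z³) · z²) · x⁻²    [power of a power]
= ((((x⁴⁸ / z⁻¹⁶) · (x⁴)) / z³) · z²) · x⁻²    [power of a power]
= x⁵⁰z¹⁵    [quotient of powers; product of powers]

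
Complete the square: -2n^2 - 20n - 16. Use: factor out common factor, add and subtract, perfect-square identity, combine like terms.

-2(n + 5)^2 + 34

-2n^2 - 20n - 16
= -2(n^2 + 10n) - 16    [factor out -2 from the n-terms]
= -2(n^2 + 10n + 25 - 25) - 16    [add and subtract 25 inside the bracket]
= -2(n + 5)^2 + 50 - 16    [perfect-square identity]
= -2(n + 5)^2 + 34    [combine constants]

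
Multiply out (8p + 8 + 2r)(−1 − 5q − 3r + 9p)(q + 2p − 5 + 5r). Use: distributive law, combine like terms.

184pq − 232p² − 336p + 298pr − 40pq² − 8p²q − 226pqr + 348p²r − 42pr² + 144p³ + 192q + 40 + 90r − 40q² − 176qr − 100r² − 10q²r − 56qr² − 30r³

(8p + 8 + 2r)(−1 − 5q − 3r + 9p)(q + 2p − 5 + 5r)
= (−8p − 40pq − 24pr + 72p² − 8 − 40q − 24r + 72p − 2r − 10qr − 6r² + 18pr)(q + 2p − 5 + 5r)    [distributive law]
= (64p − 40pq − 6pr + 72p² − 8 − 40q − 26r − 10qr − 6r²)(q + 2p − 5 + 5r)    [combine like terms]
= 64pq + 128p² − 320p + 320pr − 40pq² − 80p²q + 200pq − 200pqr − 6pqr − 12p²r + 30pr − 30pr² + 72p²q + 144p³ − 360p² + 360p²r − 8q − 16p + 40 − 40r − 40q² − 80pq + 200q − 200qr − 26qr − 52pr + 130r − 130r² − 10q²r − 20pqr + 50qr − 50qr² − 6qr² − 12pr² + 30r² − 30r³    [distributive law]
= 184pq − 232p² − 336p + 298pr − 40pq² − 8p²q − 226pqr + 348p²r − 42pr² + 144p³ + 192q + 40 + 90r − 40q² − 176qr − 100r² − 10q²r − 56qr² − 30r³    [combine like terms]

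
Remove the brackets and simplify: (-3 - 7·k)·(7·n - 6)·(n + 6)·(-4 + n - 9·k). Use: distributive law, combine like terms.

(-3 - 7·k)·(7·n - 6)·(n + 6)·(-4 + n - 9·k)
= (-21·n + 18 - 49·k·n + 42·k)·(n + 6)·(-4 + n - 9·k)    [distributive law]
= (-21·n² - 126·n + 18·n + 108 - 49·k·n² - 294·k·n + 42·k·n + 252·k)·(-4 + n - 9·k)    [distributive law]
= (-21·n² - 108·n + 108 - 49·k·n² - 252·k·n + 252·k)·(-4 + n - 9·k)    [combine like terms]
= 84·n² - 21·n³ + 189·k·n² + 432·n - 108·n² + 972·k·n - 432 + 108·n - 972·k + 196·k·n² - 49·k·n³ + 441·k²·n² + 1008·k·n - 252·k·n² + 2268·k²·n - 1008·k + 252·k·n - 2268·k²    [distributive law]
= -24·n² - 21·n³ + 133·k·n² + 540·n + 2232·k·n - 432 - 1980·k - 49·k·n³ + 441·k²·n² + 2268·k²·n - 2268·k²    [combine like terms]

-24·n² - 21·n³ + 133·k·n² + 540·n + 2232·k·n - 432 - 1980·k - 49·k·n³ + 441·k²·n² + 2268·k²·n - 2268·k²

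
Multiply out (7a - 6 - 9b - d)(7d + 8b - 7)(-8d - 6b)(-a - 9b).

(7a - 6 - 9b - d)(7d + 8b - 7)(-8d - 6b)(-a - 9b)
= (49ad + 56ab - 49a - 42d - 48b + 42 - 63bd - 72b^2 + 63b - 7d^2 - 8bd + 7d)(-8d - 6b)(-a - 9b)    [distributive law]
= (49ad + 56ab - 49a - 35d + 15b + 42 - 71bd - 72b^2 - 7d^2)(-8d - 6b)(-a - 9b)    [combine like terms]
= (-392ad^2 - 294abd - 448abd - 336ab^2 + 392ad + 294ab + 280d^2 + 210bd - 120bd - 90b^2 - 336d - 252b + 568bd^2 + 426b^2d + 576b^2d + 432b^3 + 56d^3 + 42bd^2)(-a - 9b)    [distributive law]
= (-392ad^2 - 742abd - 336ab^2 + 392ad + 294ab + 280d^2 + 90bd - 90b^2 - 336d - 252b + 610bd^2 + 1002b^2d + 432b^3 + 56d^3)(-a - 9b)    [combine like terms]
= 392a^2d^2 + 3528abd^2 + 742a^2bd + 6678ab^2d + 336a^2b^2 + 3024ab^3 - 392a^2d - 3528abd - 294a^2b - 2646ab^2 - 280ad^2 - 2520bd^2 - 90abd - 810b^2d + 90ab^2 + 810b^3 + 336ad + 3024bd + 252ab + 2268b^2 - 610abd^2 - 5490b^2d^2 - 1002ab^2d - 9018b^3d - 432ab^3 - 3888b^4 - 56ad^3 - 504bd^3    [distributive law]
= 392a^2d^2 + 2918abd^2 + 742a^2bd + 5676ab^2d + 336a^2b^2 + 2592ab^3 - 392a^2d - 3618abd - 294a^2b - 2556ab^2 - 280ad^2 - 2520bd^2 - 810b^2d + 810b^3 + 336ad + 3024bd + 252ab + 2268b^2 - 5490b^2d^2 - 9018b^3d - 3888b^4 - 56ad^3 - 504bd^3    [combine like terms]

392a^2d^2 + 2918abd^2 + 742a^2bd + 5676ab^2d + 336a^2b^2 + 2592ab^3 - 392a^2d - 3618abd - 294a^2b - 2556ab^2 - 280ad^2 - 2520bd^2 - 810b^2d + 810b^3 + 336ad + 3024bd + 252ab + 2268b^2 - 5490b^2d^2 - 9018b^3d - 3888b^4 - 56ad^3 - 504bd^3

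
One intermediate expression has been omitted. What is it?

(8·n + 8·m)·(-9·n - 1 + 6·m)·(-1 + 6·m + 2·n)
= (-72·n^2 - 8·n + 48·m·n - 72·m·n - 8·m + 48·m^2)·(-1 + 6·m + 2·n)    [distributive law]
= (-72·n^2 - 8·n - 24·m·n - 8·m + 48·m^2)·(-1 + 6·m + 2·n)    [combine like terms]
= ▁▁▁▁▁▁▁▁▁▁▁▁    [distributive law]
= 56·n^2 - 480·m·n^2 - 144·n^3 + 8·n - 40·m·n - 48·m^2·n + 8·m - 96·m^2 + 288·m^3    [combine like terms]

By distributive law:

72·n^2 - 432·m·n^2 - 144·n^3 + 8·n - 48·m·n - 16·n^2 + 24·m·n - 144·m^2·n - 48·m·n^2 + 8·m - 48·m^2 - 16·m·n - 48·m^2 + 288·m^3 + 96·m^2·n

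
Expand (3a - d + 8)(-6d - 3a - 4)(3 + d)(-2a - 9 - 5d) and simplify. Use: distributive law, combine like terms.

378a^2d + 1597ad + 592ad^2 + 75a^2d^2 + 63ad^3 + 54a^3 + 459a^2 + 18a^3d + 1164a + 1054d^2 + 76d^3 - 30d^4 + 1956d + 864

(3a - d + 8)(-6d - 3a - 4)(3 + d)(-2a - 9 - 5d)
= (-18ad - 9a^2 - 12a + 6d^2 + 3ad + 4d - 48d - 24a - 32)(3 + d)(-2a - 9 - 5d)    [distributive law]
= (-15ad - 9a^2 - 36a + 6d^2 - 44d - 32)(3 + d)(-2a - 9 - 5d)    [combine like terms]
= (-45ad - 15ad^2 - 27a^2 - 9a^2d - 108a - 36ad + 18d^2 + 6d^3 - 132d - 44d^2 - 96 - 32d)(-2a - 9 - 5d)    [distributive law]
= (-81ad - 15ad^2 - 27a^2 - 9a^2d - 108a - 26d^2 + 6d^3 - 164d - 96)(-2a - 9 - 5d)    [combine like terms]
= 162a^2d + 729ad + 405ad^2 + 30a^2d^2 + 135ad^2 + 75ad^3 + 54a^3 + 243a^2 + 135a^2d + 18a^3d + 81a^2d + 45a^2d^2 + 216a^2 + 972a + 540ad + 52ad^2 + 234d^2 + 130d^3 - 12ad^3 - 54d^3 - 30d^4 + 328ad + 1476d + 820d^2 + 192a + 864 + 480d    [distributive law]
= 378a^2d + 1597ad + 592ad^2 + 75a^2d^2 + 63ad^3 + 54a^3 + 459a^2 + 18a^3d + 1164a + 1054d^2 + 76d^3 - 30d^4 + 1956d + 864    [combine like terms]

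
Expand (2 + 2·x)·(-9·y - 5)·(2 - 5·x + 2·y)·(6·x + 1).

(2 + 2·x)·(-9·y - 5)·(2 - 5·x + 2·y)·(6·x + 1)
= (-18·y - 10 - 18·x·y - 10·x)·(2 - 5·x + 2·y)·(6·x + 1)    [distributive law]
= (-36·y + 90·x·y - 36·y^2 - 20 + 50·x - 20·y - 36·x·y + 90·x^2·y - 36·x·y^2 - 20·x + 50·x^2 - 20·x·y)·(6·x + 1)    [distributive law]
= (-56·y + 34·x·y - 36·y^2 - 20 + 30·x + 90·x^2·y - 36·x·y^2 + 50·x^2)·(6·x + 1)    [combine like terms]
= -336·x·y - 56·y + 204·x^2·y + 34·x·y - 216·x·y^2 - 36·y^2 - 120·x - 20 + 180·x^2 + 30·x + 540·x^3·y + 90·x^2·y - 216·x^2·y^2 - 36·x·y^2 + 300·x^3 + 50·x^2    [distributive law]
= -302·x·y - 56·y + 294·x^2·y - 252·x·y^2 - 36·y^2 - 90·x - 20 + 230·x^2 + 540·x^3·y - 216·x^2·y^2 + 300·x^3    [combine like terms]

-302·x·y - 56·y + 294·x^2·y - 252·x·y^2 - 36·y^2 - 90·x - 20 + 230·x^2 + 540·x^3·y - 216·x^2·y^2 + 300·x^3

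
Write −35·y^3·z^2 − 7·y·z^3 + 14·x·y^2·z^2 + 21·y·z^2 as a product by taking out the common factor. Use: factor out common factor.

7·y·z^2(−5·y^2 − z + 2·x·y + 3)

−35·y^3·z^2 − 7·y·z^3 + 14·x·y^2·z^2 + 21·y·z^2
= 7(−5·y^3·z^2 − y·z^3 + 2·x·y^2·z^2 + 3·y·z^2)    [factor out 7]
= 7·y·z^2(−5·y^2 − z + 2·x·y + 3)    [factor out y·z^2]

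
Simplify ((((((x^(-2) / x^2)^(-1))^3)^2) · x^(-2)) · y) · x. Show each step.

((((((x^(-2) / x^2)^(-1))^3)^2) · x^(-2)) · y) · x
= (((((x^(-2) / x^2)^(-1))^6) · x^(-2)) · y) · x    [power of a power]
= ((((x^(-2) / x^2)^(-6)) · x^(-2)) · y) · x    [power of a power]
= (((((x^(-2))^(-6)) / ((x^2)^(-6))) · x^(-2)) · y) · x    [power of a quotient]
= (((x^12 / ((x^2)^(-6))) · x^(-2)) · y) · x    [power of a power]
= (((x^12 / x^(-12)) · x^(-2)) · y) · x    [power of a power]
= ((x^24 · x^(-2)) · y) · x    [quotient of powers]
= (x^22 · y) · x    [product of powers]
= x^23·y    [product of powers]

x^23·y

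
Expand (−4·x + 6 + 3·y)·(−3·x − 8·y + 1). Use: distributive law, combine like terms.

(−4·x + 6 + 3·y)·(−3·x − 8·y + 1)
= 12·x² + 32·x·y − 4·x − 18·x − 48·y + 6 − 9·x·y − 24·y² + 3·y    [distributive law]
= 12·x² + 23·x·y − 22·x − 45·y + 6 − 24·y²    [combine like terms]

12·x² + 23·x·y − 22·x − 45·y + 6 − 24·y²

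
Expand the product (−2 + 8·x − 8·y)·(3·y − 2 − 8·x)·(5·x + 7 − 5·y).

(−2 + 8·x − 8·y)·(3·y − 2 − 8·x)·(5·x + 7 − 5·y)
= (−6·y + 4 + 16·x + 24·x·y − 16·x − 64·x^2 − 24·y^2 + 16·y + 64·x·y)·(5·x + 7 − 5·y)    [distributive law]
= (10·y + 4 + 88·x·y − 64·x^2 − 24·y^2)·(5·x + 7 − 5·y)    [combine like terms]
= 50·x·y + 70·y − 50·y^2 + 20·x + 28 − 20·y + 440·x^2·y + 616·x·y − 440·x·y^2 − 320·x^3 − 448·x^2 + 320·x^2·y − 120·x·y^2 − 168·y^2 + 120·y^3    [distributive law]
= 666·x·y + 50·y − 218·y^2 + 20·x + 28 + 760·x^2·y − 560·x·y^2 − 320·x^3 − 448·x^2 + 120·y^3    [combine like terms]

666·x·y + 50·y − 218·y^2 + 20·x + 28 + 760·x^2·y − 560·x·y^2 − 320·x^3 − 448·x^2 + 120·y^3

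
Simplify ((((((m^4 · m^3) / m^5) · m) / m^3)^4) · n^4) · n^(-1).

((((((m^4 · m^3) / m^5) · m) / m^3)^4) · n^4) · n^(-1)
= ((((((m^4 · m^3) / m^5) · m)^4) / ((m^3)^4)) · n^4) · n^(-1)    [power of a quotient]
= ((((((m^4 · m^3) / m^5)^4) · (m^4)) / ((m^3)^4)) · n^4) · n^(-1)    [power of a product]
= ((((((m^4 · m^3)^4) / ((m^5)^4)) · (m^4)) / ((m^3)^4)) · n^4) · n^(-1)    [power of a quotient]
= (((((((m^4)^4) · ((m^3)^4)) / ((m^5)^4)) · (m^4)) / ((m^3)^4)) · n^4) · n^(-1)    [power of a product]
= (((((m^16 · ((m^3)^4)) / ((m^5)^4)) · (m^4)) / ((m^3)^4)) · n^4) · n^(-1)    [power of a power]
= (((((m^16 · m^12) / ((m^5)^4)) · (m^4)) / ((m^3)^4)) · n^4) · n^(-1)    [power of a power]
= ((((m^28 / ((m^5)^4)) · (m^4)) / ((m^3)^4)) · n^4) · n^(-1)    [product of powers]
= ((((m^28 / m^20) · (m^4)) / ((m^3)^4)) · n^4) · n^(-1)    [power of a power]
= (((m^8 · (m^4)) / ((m^3)^4)) · n^4) · n^(-1)    [quotient of powers]
= ((m^12 / ((m^3)^4)) · n^4) · n^(-1)    [product of powers]
= ((m^12 / m^12) · n^4) · n^(-1)    [power of a power]
= (m^0 · n^4) · n^(-1)    [quotient of powers]
= n^3    [product of powers]

n^3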